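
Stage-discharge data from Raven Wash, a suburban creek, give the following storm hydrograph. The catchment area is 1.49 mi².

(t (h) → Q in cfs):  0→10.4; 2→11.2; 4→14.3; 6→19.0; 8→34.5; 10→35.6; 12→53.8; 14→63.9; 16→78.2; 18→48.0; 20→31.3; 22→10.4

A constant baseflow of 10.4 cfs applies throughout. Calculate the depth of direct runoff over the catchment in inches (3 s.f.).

d ≈ 0.594 in

Direct runoff: 0.0, 0.8, 3.9, 8.6, 24.1, 25.2, 43.4, 53.5, 67.8, 37.6, 20.9, 0.0 cfs; ΣQ_DR = 285.8 cfs.
V = ΣQ_DR · Δt = 285.8 × 7200 s = 2.058 × 10^6 ft³.
Over A = 1.49 mi², depth = V / A = 0.594 in.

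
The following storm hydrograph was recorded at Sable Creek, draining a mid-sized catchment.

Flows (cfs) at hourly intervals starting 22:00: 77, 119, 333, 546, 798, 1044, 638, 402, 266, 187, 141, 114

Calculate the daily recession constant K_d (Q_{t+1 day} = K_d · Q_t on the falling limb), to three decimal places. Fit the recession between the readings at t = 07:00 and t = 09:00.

K_d ≈ 0.003

Between t = 07:00 and t = 09:00 the flow falls from 187 to 114 cfs over 2×1 h = 2 h.
Per-interval ratio K = (114/187)^(1/2) = 0.7808; K_d = K^(24/1) = 0.003.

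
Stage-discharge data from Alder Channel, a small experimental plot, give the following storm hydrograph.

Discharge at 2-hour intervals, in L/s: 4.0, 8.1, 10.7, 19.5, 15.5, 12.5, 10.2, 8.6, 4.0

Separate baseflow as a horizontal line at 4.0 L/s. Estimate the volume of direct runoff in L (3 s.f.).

V ≈ 4.11 × 10^5 L

Direct-runoff ordinates (Q − Q_b): 0.0, 4.1, 6.7, 15.5, 11.5, 8.5, 6.2, 4.6, 0.0 L/s.
ΣQ_DR = 57.10 L/s.
With Δt = 2 h = 7200 s, V = ΣQ_DR · Δt = 57.10 × 7200 = 4.11 × 10^5 L.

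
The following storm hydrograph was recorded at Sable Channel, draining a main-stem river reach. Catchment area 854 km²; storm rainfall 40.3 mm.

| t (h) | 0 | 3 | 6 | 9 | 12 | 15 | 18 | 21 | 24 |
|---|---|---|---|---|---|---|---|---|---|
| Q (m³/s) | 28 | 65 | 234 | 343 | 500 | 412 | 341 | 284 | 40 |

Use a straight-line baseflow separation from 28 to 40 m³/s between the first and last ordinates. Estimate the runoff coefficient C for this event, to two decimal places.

ΣQ_DR = 1941 m³/s; V = ΣQ_DR·Δt = 2.096 × 10^7 m³.
Runoff depth d = V / A = 24.55 mm.
C = d / P = 24.55 / 40.3 = 0.61.

C ≈ 0.61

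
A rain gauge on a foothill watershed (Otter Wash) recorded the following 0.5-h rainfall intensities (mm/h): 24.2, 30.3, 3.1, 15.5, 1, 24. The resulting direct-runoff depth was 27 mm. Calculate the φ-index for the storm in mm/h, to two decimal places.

φ ≈ 10.00 mm/h

Only the 4 blocks with intensity above φ contribute runoff: 24.2, 30.3, 15.5, 24 mm/h.
Σ(I−φ)·Δt = d  ⇒  (24.2+30.3+15.5+24 − 4φ)·0.5 = 27
φ = (94.00 − 27/0.5) / 4 = 10.00 mm/h.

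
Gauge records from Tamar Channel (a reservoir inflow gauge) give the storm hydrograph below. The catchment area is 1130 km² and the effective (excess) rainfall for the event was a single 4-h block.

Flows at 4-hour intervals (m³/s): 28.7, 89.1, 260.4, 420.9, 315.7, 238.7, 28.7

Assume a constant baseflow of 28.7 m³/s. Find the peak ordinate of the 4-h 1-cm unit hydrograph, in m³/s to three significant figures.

U_p ≈ 261 m³/s

Direct runoff: 0.0, 60.4, 231.7, 392.2, 287.0, 210.0, 0.0 m³/s; ΣQ_DR = 1181 m³/s, peak = 392.2 m³/s.
Runoff depth d = ΣQ_DR·Δt / A = 1181 × 14400 / (1130 km²) = 15.05 mm.
The 1-cm UH is the DRH scaled by (10 mm)/d, so U_p = 392.2 × 10/15.05 = 261 m³/s.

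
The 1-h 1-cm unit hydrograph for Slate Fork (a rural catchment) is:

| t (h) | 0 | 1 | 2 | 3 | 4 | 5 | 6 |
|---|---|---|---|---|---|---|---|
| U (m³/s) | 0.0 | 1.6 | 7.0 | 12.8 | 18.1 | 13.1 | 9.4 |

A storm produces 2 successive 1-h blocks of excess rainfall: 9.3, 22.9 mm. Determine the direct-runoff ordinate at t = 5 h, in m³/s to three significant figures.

By discrete convolution, Q_j = Σ (P_i / 10 mm) · U_{j−i}.
At t = 5 h (j=5): Q = (9.3/10)·13.1 + (22.9/10)·18.1 = 53.6 m³/s.

Q ≈ 53.6 m³/s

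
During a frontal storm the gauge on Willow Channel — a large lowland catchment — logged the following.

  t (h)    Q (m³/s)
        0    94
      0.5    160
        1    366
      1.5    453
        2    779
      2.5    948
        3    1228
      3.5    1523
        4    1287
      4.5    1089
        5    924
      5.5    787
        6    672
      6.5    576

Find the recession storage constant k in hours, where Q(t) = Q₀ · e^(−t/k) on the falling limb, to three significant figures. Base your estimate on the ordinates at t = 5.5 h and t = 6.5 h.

On the falling limb, Q drops from 787 to 576 m³/s between t = 5.5 h and t = 6.5 h (Δt = 1 h).
k = −Δt / ln(Q₂/Q₁) = −1 / ln(576/787) = 3.20 h.

k ≈ 3.20 h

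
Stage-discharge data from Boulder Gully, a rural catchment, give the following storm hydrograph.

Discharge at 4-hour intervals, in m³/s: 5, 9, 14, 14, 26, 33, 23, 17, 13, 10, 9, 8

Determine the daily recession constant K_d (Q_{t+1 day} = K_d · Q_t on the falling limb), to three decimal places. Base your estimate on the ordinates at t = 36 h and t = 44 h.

K_d ≈ 0.512

Between t = 36 h and t = 44 h the flow falls from 10 to 8 m³/s over 2×4 h = 8 h.
Per-interval ratio K = (8/10)^(1/2) = 0.8944; K_d = K^(24/4) = 0.512.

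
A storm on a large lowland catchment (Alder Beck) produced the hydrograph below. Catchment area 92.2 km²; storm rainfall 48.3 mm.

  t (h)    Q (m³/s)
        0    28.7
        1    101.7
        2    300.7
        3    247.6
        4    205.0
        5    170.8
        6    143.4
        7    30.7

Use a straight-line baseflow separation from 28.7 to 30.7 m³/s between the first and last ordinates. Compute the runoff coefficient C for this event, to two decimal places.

ΣQ_DR = 991.0 m³/s; V = ΣQ_DR·Δt = 3.568 × 10^6 m³.
Runoff depth d = V / A = 38.69 mm.
C = d / P = 38.69 / 48.3 = 0.80.

C ≈ 0.80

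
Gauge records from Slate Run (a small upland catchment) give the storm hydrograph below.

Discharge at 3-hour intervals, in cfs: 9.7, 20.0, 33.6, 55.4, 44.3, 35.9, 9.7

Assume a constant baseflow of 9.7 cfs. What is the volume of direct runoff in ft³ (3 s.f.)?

V ≈ 1.52 × 10^6 ft³

Direct-runoff ordinates (Q − Q_b): 0.0, 10.3, 23.9, 45.7, 34.6, 26.2, 0.0 cfs.
ΣQ_DR = 140.7 cfs.
With Δt = 3 h = 10800 s, V = ΣQ_DR · Δt = 140.7 × 10800 = 1.52 × 10^6 ft³.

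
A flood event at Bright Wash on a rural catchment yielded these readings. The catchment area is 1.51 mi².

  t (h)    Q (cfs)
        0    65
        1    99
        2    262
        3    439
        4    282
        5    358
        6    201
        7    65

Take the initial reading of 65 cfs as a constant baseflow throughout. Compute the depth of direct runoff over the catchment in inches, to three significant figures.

d ≈ 1.28 in

Direct runoff: 0.0, 34.0, 197.0, 374.0, 217.0, 293.0, 136.0, 0.0 cfs; ΣQ_DR = 1251 cfs.
V = ΣQ_DR · Δt = 1251 × 3600 s = 4.504 × 10^6 ft³.
Over A = 1.51 mi², depth = V / A = 1.28 in.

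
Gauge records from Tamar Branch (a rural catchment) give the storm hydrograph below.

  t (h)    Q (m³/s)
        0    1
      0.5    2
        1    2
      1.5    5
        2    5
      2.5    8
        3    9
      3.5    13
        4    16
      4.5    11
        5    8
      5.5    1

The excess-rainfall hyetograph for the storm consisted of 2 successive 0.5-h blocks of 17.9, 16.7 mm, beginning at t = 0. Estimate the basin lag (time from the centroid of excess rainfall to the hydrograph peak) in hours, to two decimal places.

Centroid of excess rainfall: t_c = Σ P_i·t̄_i / ΣP_i = 0.4913 h (block centres at 0.25, 0.75 h).
Hydrograph peak occurs at t = 4 h, so basin lag t_L = 4 − 0.4913 = 3.51 h.

t_L ≈ 3.51 h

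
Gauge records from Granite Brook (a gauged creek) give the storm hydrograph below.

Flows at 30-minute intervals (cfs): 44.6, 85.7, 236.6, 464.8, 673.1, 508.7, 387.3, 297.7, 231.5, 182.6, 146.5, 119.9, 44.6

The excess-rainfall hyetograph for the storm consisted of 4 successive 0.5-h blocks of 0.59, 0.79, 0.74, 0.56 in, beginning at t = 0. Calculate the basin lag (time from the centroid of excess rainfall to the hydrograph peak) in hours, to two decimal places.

t_L ≈ 1.01 h

Centroid of excess rainfall: t_c = Σ P_i·t̄_i / ΣP_i = 0.9869 h (block centres at 0.25, 0.75, 1.25, 1.75 h).
Hydrograph peak occurs at t = 2 h, so basin lag t_L = 2 − 0.9869 = 1.01 h.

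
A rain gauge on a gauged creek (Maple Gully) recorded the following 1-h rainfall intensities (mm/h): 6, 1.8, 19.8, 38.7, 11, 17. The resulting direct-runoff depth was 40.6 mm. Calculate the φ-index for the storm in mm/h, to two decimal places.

Only the 3 blocks with intensity above φ contribute runoff: 19.8, 38.7, 17 mm/h.
Σ(I−φ)·Δt = d  ⇒  (19.8+38.7+17 − 3φ)·1 = 40.6
φ = (75.50 − 40.6/1) / 3 = 11.63 mm/h.

φ ≈ 11.63 mm/h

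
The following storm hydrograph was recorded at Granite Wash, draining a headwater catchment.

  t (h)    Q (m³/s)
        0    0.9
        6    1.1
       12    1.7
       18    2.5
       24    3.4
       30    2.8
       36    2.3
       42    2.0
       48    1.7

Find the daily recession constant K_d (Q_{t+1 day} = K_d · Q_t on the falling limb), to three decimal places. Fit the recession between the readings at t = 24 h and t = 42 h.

K_d ≈ 0.493

Between t = 24 h and t = 42 h the flow falls from 3.4 to 2.0 m³/s over 3×6 h = 18 h.
Per-interval ratio K = (2.0/3.4)^(1/3) = 0.8379; K_d = K^(24/6) = 0.493.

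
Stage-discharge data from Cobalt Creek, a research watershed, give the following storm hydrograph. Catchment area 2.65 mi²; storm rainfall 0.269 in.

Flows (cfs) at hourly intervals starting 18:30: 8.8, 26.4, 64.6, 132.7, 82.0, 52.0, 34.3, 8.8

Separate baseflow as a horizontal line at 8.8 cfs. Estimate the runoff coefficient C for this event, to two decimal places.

ΣQ_DR = 339.2 cfs; V = ΣQ_DR·Δt = 1.221 × 10^6 ft³.
Runoff depth d = V / A = 0.1983 in.
C = d / P = 0.1983 / 0.269 = 0.74.

C ≈ 0.74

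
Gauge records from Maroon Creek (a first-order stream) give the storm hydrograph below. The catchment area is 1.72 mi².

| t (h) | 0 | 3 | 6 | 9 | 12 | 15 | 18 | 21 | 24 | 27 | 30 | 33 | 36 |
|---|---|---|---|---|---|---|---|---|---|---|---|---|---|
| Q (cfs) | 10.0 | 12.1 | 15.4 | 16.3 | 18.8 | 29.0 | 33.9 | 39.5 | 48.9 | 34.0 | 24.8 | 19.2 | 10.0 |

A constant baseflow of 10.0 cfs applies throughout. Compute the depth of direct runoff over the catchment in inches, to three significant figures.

d ≈ 0.492 in

Direct runoff: 0.0, 2.1, 5.4, 6.3, 8.8, 19.0, 23.9, 29.5, 38.9, 24.0, 14.8, 9.2, 0.0 cfs; ΣQ_DR = 181.9 cfs.
V = ΣQ_DR · Δt = 181.9 × 10800 s = 1.965 × 10^6 ft³.
Over A = 1.72 mi², depth = V / A = 0.492 in.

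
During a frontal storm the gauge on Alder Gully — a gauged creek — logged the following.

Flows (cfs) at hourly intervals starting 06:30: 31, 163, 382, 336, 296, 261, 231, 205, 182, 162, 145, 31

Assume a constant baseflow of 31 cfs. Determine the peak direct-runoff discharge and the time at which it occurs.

Q_p = 351.0 cfs at t = 08:30

Subtracting baseflow gives direct-runoff ordinates: 0.0, 132.0, 351.0, 305.0, 265.0, 230.0, 200.0, 174.0, 151.0, 131.0, 114.0, 0.0 cfs.
The maximum is 351.0 cfs, occurring at the reading for t = 08:30.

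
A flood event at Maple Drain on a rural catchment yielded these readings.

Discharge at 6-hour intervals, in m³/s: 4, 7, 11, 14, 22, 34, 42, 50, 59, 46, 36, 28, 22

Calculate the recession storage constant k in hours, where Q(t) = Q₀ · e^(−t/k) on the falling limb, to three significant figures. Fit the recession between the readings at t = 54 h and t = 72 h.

On the falling limb, Q drops from 46 to 22 m³/s between t = 54 h and t = 72 h (Δt = 18 h).
k = −Δt / ln(Q₂/Q₁) = −18 / ln(22/46) = 24.4 h.

k ≈ 24.4 h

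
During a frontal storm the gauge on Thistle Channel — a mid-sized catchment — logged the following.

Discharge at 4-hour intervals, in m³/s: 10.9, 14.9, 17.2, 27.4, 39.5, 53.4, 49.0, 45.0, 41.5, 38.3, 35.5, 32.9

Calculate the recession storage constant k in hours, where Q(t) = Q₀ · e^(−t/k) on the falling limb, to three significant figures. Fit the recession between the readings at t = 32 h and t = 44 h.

k ≈ 51.7 h

On the falling limb, Q drops from 41.5 to 32.9 m³/s between t = 32 h and t = 44 h (Δt = 12 h).
k = −Δt / ln(Q₂/Q₁) = −12 / ln(32.9/41.5) = 51.7 h.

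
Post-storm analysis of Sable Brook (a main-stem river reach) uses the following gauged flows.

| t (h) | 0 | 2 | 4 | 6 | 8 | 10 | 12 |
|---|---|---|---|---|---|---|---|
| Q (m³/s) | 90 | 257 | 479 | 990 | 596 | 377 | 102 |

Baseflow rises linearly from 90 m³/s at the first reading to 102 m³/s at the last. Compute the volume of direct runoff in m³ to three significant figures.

V ≈ 1.60 × 10^7 m³

Direct-runoff ordinates (Q − Q_b): 0.00, 165.00, 385.00, 894.00, 498.00, 277.00, 0.00 m³/s.
ΣQ_DR = 2219 m³/s.
With Δt = 2 h = 7200 s, V = ΣQ_DR · Δt = 2219 × 7200 = 1.60 × 10^7 m³.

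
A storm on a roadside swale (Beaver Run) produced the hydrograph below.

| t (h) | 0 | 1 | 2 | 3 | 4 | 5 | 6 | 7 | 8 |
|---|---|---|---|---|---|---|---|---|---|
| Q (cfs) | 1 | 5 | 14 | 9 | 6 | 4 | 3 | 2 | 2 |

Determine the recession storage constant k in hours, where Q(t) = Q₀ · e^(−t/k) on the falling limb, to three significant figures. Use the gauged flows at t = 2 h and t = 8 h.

On the falling limb, Q drops from 14 to 2 cfs between t = 2 h and t = 8 h (Δt = 6 h).
k = −Δt / ln(Q₂/Q₁) = −6 / ln(2/14) = 3.08 h.

k ≈ 3.08 h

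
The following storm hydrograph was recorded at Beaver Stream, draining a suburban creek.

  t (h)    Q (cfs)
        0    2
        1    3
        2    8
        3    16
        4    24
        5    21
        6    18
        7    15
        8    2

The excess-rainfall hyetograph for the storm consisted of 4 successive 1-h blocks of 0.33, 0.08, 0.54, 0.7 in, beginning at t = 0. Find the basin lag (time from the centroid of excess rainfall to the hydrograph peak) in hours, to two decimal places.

t_L ≈ 1.52 h

Centroid of excess rainfall: t_c = Σ P_i·t̄_i / ΣP_i = 2.4758 h (block centres at 0.5, 1.5, 2.5, 3.5 h).
Hydrograph peak occurs at t = 4 h, so basin lag t_L = 4 − 2.4758 = 1.52 h.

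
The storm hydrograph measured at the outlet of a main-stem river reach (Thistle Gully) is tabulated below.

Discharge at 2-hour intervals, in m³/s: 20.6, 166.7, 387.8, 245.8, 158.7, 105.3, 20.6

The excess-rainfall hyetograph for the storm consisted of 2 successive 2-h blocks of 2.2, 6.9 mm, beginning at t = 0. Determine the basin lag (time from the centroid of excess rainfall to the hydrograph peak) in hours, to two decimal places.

t_L ≈ 1.48 h

Centroid of excess rainfall: t_c = Σ P_i·t̄_i / ΣP_i = 2.5165 h (block centres at 1, 3 h).
Hydrograph peak occurs at t = 4 h, so basin lag t_L = 4 − 2.5165 = 1.48 h.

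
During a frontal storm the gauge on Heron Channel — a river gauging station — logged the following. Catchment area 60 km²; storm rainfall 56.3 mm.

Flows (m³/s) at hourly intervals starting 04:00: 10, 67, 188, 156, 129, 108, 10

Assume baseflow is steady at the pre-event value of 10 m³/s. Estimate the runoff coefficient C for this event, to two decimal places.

ΣQ_DR = 598.0 m³/s; V = ΣQ_DR·Δt = 2.153 × 10^6 m³.
Runoff depth d = V / A = 35.88 mm.
C = d / P = 35.88 / 56.3 = 0.64.

C ≈ 0.64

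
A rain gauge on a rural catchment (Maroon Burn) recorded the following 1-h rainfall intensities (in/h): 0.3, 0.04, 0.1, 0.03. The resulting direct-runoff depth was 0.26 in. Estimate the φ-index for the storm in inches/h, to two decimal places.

Only the 2 blocks with intensity above φ contribute runoff: 0.3, 0.1 in/h.
Σ(I−φ)·Δt = d  ⇒  (0.3+0.1 − 2φ)·1 = 0.26
φ = (0.4000 − 0.26/1) / 2 = 0.07 in/h.

φ ≈ 0.07 in/h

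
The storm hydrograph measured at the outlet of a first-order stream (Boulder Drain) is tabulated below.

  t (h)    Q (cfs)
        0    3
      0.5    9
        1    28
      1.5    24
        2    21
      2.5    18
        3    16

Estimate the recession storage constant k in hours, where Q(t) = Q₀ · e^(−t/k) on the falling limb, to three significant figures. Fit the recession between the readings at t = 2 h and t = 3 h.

k ≈ 3.68 h

On the falling limb, Q drops from 21 to 16 cfs between t = 2 h and t = 3 h (Δt = 1 h).
k = −Δt / ln(Q₂/Q₁) = −1 / ln(16/21) = 3.68 h.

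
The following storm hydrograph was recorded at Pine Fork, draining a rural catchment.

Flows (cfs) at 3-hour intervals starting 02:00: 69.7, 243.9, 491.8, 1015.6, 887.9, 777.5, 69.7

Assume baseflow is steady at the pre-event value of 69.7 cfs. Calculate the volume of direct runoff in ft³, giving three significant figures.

V ≈ 3.31 × 10^7 ft³

Direct-runoff ordinates (Q − Q_b): 0.0, 174.2, 422.1, 945.9, 818.2, 707.8, 0.0 cfs.
ΣQ_DR = 3068 cfs.
With Δt = 3 h = 10800 s, V = ΣQ_DR · Δt = 3068 × 10800 = 3.31 × 10^7 ft³.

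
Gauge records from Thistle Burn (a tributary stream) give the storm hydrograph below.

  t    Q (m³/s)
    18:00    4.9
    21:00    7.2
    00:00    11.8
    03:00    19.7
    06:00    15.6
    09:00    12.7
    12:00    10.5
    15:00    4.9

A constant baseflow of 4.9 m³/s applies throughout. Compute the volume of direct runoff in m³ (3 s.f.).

Direct-runoff ordinates (Q − Q_b): 0.0, 2.3, 6.9, 14.8, 10.7, 7.8, 5.6, 0.0 m³/s.
ΣQ_DR = 48.10 m³/s.
With Δt = 3 h = 10800 s, V = ΣQ_DR · Δt = 48.10 × 10800 = 5.19 × 10^5 m³.

V ≈ 5.19 × 10^5 m³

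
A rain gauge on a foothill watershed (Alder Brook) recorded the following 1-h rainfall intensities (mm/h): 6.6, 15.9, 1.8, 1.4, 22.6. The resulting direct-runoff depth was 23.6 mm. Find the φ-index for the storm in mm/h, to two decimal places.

φ ≈ 7.45 mm/h

Only the 2 blocks with intensity above φ contribute runoff: 15.9, 22.6 mm/h.
Σ(I−φ)·Δt = d  ⇒  (15.9+22.6 − 2φ)·1 = 23.6
φ = (38.50 − 23.6/1) / 2 = 7.45 mm/h.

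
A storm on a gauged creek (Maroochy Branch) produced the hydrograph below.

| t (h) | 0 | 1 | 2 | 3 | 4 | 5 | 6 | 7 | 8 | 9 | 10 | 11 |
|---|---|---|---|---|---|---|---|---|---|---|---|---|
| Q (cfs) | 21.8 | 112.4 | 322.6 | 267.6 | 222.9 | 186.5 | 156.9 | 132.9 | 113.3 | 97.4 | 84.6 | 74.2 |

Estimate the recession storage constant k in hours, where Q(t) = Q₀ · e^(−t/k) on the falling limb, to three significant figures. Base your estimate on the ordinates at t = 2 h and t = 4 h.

k ≈ 5.41 h

On the falling limb, Q drops from 322.6 to 222.9 cfs between t = 2 h and t = 4 h (Δt = 2 h).
k = −Δt / ln(Q₂/Q₁) = −2 / ln(222.9/322.6) = 5.41 h.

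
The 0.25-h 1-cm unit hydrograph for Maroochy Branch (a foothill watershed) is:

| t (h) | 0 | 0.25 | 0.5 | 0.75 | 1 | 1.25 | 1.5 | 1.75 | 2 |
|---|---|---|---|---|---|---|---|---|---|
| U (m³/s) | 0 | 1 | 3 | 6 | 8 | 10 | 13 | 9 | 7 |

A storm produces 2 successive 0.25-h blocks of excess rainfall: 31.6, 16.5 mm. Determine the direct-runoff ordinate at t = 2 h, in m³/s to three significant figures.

By discrete convolution, Q_j = Σ (P_i / 10 mm) · U_{j−i}.
At t = 2 h (j=8): Q = (31.6/10)·7 + (16.5/10)·9 = 37.0 m³/s.

Q ≈ 37.0 m³/s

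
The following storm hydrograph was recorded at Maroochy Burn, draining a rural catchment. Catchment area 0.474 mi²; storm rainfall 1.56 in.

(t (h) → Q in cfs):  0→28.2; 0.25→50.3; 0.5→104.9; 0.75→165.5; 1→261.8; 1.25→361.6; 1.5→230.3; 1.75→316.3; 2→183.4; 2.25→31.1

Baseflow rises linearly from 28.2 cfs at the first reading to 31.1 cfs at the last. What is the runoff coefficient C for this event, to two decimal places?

ΣQ_DR = 1437 cfs; V = ΣQ_DR·Δt = 1.293 × 10^6 ft³.
Runoff depth d = V / A = 1.174 in.
C = d / P = 1.174 / 1.56 = 0.75.

C ≈ 0.75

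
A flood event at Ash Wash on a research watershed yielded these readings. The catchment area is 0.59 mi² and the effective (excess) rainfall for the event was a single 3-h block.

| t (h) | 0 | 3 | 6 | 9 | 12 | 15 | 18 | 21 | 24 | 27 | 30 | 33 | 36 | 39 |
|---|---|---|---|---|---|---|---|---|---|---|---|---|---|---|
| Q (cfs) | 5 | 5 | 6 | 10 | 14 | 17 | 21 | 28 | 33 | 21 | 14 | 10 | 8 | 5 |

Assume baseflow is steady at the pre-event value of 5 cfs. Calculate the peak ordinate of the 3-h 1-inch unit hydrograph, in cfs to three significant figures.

U_p ≈ 28.0 cfs

Direct runoff: 0.0, 0.0, 1.0, 5.0, 9.0, 12.0, 16.0, 23.0, 28.0, 16.0, 9.0, 5.0, 3.0, 0.0 cfs; ΣQ_DR = 127.0 cfs, peak = 28.0 cfs.
Runoff depth d = ΣQ_DR·Δt / A = 127.0 × 10800 / (0.59 mi²) = 1.001 in.
The 1-inch UH is the DRH scaled by (1 in)/d, so U_p = 28.0 × 1/1.001 = 28.0 cfs.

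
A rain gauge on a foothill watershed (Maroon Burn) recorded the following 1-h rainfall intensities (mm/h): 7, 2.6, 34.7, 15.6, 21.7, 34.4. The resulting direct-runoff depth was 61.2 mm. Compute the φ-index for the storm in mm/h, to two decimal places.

Only the 4 blocks with intensity above φ contribute runoff: 34.7, 15.6, 21.7, 34.4 mm/h.
Σ(I−φ)·Δt = d  ⇒  (34.7+15.6+21.7+34.4 − 4φ)·1 = 61.2
φ = (106.4 − 61.2/1) / 4 = 11.30 mm/h.

φ ≈ 11.30 mm/h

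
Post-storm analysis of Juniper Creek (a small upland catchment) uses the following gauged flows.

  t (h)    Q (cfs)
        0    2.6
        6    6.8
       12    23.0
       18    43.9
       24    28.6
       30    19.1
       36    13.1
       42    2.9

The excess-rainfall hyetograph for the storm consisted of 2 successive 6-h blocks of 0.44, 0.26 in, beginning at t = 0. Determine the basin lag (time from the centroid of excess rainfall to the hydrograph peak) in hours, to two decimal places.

t_L ≈ 12.77 h

Centroid of excess rainfall: t_c = Σ P_i·t̄_i / ΣP_i = 5.2286 h (block centres at 3, 9 h).
Hydrograph peak occurs at t = 18 h, so basin lag t_L = 18 − 5.2286 = 12.77 h.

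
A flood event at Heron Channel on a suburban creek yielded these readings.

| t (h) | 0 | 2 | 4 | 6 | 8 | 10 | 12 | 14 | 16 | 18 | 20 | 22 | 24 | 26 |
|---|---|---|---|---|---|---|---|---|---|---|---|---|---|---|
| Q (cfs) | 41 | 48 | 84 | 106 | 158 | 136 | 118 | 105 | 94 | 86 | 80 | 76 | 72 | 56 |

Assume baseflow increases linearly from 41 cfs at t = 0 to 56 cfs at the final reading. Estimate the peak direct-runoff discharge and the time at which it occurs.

Subtracting baseflow gives direct-runoff ordinates: 0.00, 5.85, 40.69, 61.54, 112.38, 89.23, 70.08, 55.92, 43.77, 34.62, 27.46, 22.31, 17.15, 0.00 cfs.
The maximum is 112.38 cfs, occurring at the reading for t = 8 h.

Q_p = 112.38 cfs at t = 8 h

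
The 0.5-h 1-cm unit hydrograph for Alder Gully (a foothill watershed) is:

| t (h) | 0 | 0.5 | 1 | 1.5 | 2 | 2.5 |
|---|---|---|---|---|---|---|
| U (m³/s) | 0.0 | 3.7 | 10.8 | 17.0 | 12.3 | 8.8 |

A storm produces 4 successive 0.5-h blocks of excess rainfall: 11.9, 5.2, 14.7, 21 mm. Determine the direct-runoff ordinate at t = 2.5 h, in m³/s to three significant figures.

By discrete convolution, Q_j = Σ (P_i / 10 mm) · U_{j−i}.
At t = 2.5 h (j=5): Q = (11.9/10)·8.8 + (5.2/10)·12.3 + (14.7/10)·17.0 + (21/10)·10.8 = 64.5 m³/s.

Q ≈ 64.5 m³/s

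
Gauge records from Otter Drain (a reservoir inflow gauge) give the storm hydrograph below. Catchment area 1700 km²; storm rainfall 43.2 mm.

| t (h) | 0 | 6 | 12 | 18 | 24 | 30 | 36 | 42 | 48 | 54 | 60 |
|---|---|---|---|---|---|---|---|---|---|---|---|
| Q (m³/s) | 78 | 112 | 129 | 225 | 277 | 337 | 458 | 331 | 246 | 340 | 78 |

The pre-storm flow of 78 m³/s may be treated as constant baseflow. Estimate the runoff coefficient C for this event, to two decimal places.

ΣQ_DR = 1753 m³/s; V = ΣQ_DR·Δt = 3.786 × 10^7 m³.
Runoff depth d = V / A = 22.27 mm.
C = d / P = 22.27 / 43.2 = 0.52.

C ≈ 0.52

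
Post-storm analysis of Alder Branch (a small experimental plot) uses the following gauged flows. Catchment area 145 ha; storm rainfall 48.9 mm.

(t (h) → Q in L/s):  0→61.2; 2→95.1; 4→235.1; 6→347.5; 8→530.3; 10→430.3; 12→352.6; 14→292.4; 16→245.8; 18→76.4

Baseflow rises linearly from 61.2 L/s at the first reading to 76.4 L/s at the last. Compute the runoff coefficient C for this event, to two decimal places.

C ≈ 0.20

ΣQ_DR = 1979 L/s; V = ΣQ_DR·Δt = 1.425 × 10^7 L.
Runoff depth d = V / A = 9.825 mm.
C = d / P = 9.825 / 48.9 = 0.20.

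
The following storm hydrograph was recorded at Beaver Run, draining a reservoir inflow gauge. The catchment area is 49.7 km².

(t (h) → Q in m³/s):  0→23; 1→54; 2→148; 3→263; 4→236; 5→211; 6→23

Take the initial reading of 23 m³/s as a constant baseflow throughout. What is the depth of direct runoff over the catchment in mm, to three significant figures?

Direct runoff: 0.0, 31.0, 125.0, 240.0, 213.0, 188.0, 0.0 m³/s; ΣQ_DR = 797.0 m³/s.
V = ΣQ_DR · Δt = 797.0 × 3600 s = 2.869 × 10^6 m³.
Over A = 49.7 km², depth = V / A = 57.7 mm.

d ≈ 57.7 mm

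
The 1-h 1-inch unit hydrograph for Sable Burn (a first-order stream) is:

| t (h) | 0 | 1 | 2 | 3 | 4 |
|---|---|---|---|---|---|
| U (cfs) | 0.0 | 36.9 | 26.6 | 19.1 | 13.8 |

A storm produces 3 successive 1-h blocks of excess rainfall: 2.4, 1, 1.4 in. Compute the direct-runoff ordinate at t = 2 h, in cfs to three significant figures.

Q ≈ 101 cfs

By discrete convolution, Q_j = Σ (P_i / 1 in) · U_{j−i}.
At t = 2 h (j=2): Q = (2.4/1)·26.6 + (1/1)·36.9 + (1.4/1)·0.0 = 101 cfs.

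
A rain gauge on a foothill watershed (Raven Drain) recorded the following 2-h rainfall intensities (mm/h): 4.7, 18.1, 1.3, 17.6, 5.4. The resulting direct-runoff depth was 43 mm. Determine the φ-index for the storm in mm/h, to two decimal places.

Only the 2 blocks with intensity above φ contribute runoff: 18.1, 17.6 mm/h.
Σ(I−φ)·Δt = d  ⇒  (18.1+17.6 − 2φ)·2 = 43
φ = (35.70 − 43/2) / 2 = 7.10 mm/h.

φ ≈ 7.10 mm/h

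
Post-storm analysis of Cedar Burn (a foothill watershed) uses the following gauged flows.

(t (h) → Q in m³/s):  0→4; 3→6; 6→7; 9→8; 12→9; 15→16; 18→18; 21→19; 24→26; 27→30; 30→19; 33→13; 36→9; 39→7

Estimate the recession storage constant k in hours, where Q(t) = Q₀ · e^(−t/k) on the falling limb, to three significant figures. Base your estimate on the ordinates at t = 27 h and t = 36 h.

On the falling limb, Q drops from 30 to 9 m³/s between t = 27 h and t = 36 h (Δt = 9 h).
k = −Δt / ln(Q₂/Q₁) = −9 / ln(9/30) = 7.48 h.

k ≈ 7.48 h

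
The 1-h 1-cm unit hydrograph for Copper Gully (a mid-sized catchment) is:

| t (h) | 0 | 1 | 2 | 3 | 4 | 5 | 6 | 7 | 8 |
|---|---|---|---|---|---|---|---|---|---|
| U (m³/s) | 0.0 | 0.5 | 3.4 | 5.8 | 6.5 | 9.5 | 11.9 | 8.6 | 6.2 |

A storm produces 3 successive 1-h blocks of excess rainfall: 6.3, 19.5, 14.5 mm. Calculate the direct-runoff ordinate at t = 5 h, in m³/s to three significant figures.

By discrete convolution, Q_j = Σ (P_i / 10 mm) · U_{j−i}.
At t = 5 h (j=5): Q = (6.3/10)·9.5 + (19.5/10)·6.5 + (14.5/10)·5.8 = 27.1 m³/s.

Q ≈ 27.1 m³/s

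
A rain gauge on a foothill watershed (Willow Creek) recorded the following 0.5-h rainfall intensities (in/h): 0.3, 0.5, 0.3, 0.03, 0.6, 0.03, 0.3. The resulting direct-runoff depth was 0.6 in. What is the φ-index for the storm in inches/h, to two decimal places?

φ ≈ 0.16 in/h

Only the 5 blocks with intensity above φ contribute runoff: 0.3, 0.5, 0.3, 0.6, 0.3 in/h.
Σ(I−φ)·Δt = d  ⇒  (0.3+0.5+0.3+0.6+0.3 − 5φ)·0.5 = 0.6
φ = (2.000 − 0.6/0.5) / 5 = 0.16 in/h.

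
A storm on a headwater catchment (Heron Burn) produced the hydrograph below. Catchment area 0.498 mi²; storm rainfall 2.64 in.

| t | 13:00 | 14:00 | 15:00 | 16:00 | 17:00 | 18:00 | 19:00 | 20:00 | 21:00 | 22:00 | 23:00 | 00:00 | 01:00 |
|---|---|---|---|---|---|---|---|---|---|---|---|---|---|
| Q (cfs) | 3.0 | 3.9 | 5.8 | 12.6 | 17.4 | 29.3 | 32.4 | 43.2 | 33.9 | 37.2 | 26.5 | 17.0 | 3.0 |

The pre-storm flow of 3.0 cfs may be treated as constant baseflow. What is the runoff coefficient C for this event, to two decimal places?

ΣQ_DR = 226.2 cfs; V = ΣQ_DR·Δt = 8.143 × 10^5 ft³.
Runoff depth d = V / A = 0.7038 in.
C = d / P = 0.7038 / 2.64 = 0.27.

C ≈ 0.27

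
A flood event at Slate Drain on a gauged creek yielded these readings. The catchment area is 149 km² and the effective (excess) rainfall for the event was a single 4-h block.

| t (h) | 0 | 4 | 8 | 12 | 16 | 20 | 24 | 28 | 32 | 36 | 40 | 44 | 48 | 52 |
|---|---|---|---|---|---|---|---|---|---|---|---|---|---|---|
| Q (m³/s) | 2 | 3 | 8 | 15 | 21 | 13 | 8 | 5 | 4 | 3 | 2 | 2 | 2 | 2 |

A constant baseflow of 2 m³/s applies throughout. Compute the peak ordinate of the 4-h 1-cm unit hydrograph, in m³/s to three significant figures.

Direct runoff: 0.0, 1.0, 6.0, 13.0, 19.0, 11.0, 6.0, 3.0, 2.0, 1.0, 0.0, 0.0, 0.0, 0.0 m³/s; ΣQ_DR = 62.00 m³/s, peak = 19.0 m³/s.
Runoff depth d = ΣQ_DR·Δt / A = 62.00 × 14400 / (149 km²) = 5.992 mm.
The 1-cm UH is the DRH scaled by (10 mm)/d, so U_p = 19.0 × 10/5.992 = 31.7 m³/s.

U_p ≈ 31.7 m³/s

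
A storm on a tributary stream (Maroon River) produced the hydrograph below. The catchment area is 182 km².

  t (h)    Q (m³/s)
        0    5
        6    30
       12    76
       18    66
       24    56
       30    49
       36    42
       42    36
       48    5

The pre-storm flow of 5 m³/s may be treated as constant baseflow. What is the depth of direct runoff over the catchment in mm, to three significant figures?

Direct runoff: 0.0, 25.0, 71.0, 61.0, 51.0, 44.0, 37.0, 31.0, 0.0 m³/s; ΣQ_DR = 320.0 m³/s.
V = ΣQ_DR · Δt = 320.0 × 21600 s = 6.912 × 10^6 m³.
Over A = 182 km², depth = V / A = 38.0 mm.

d ≈ 38.0 mm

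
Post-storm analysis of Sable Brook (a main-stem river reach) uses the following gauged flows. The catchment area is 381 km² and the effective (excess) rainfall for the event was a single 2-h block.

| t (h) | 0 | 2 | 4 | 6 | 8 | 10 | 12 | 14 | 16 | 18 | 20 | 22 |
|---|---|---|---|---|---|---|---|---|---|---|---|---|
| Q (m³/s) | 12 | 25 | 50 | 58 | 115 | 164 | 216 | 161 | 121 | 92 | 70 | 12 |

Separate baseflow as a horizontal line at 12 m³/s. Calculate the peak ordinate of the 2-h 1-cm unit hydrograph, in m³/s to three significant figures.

Direct runoff: 0.0, 13.0, 38.0, 46.0, 103.0, 152.0, 204.0, 149.0, 109.0, 80.0, 58.0, 0.0 m³/s; ΣQ_DR = 952.0 m³/s, peak = 204.0 m³/s.
Runoff depth d = ΣQ_DR·Δt / A = 952.0 × 7200 / (381 km²) = 17.99 mm.
The 1-cm UH is the DRH scaled by (10 mm)/d, so U_p = 204.0 × 10/17.99 = 113 m³/s.

U_p ≈ 113 m³/s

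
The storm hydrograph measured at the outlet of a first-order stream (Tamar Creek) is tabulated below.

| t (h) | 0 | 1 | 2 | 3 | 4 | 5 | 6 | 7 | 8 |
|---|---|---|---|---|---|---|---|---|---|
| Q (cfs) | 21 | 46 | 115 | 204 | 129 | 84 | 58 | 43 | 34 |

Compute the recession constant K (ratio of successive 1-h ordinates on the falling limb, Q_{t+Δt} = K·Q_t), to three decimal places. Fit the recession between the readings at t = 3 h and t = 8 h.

K ≈ 0.699

Using the recession-limb readings at t = 3 h and t = 8 h: Q falls from 204 to 34 cfs over 5 intervals.
K = (Q₂/Q₁)^(1/5) = (34/204)^(1/5) = 0.699.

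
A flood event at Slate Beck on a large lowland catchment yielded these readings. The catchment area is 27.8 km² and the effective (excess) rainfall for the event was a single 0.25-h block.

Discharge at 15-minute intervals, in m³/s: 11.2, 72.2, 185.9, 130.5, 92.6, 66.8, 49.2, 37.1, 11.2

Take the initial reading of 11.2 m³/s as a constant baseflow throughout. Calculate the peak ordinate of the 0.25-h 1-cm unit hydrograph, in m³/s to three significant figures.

U_p ≈ 97.1 m³/s

Direct runoff: 0.0, 61.0, 174.7, 119.3, 81.4, 55.6, 38.0, 25.9, 0.0 m³/s; ΣQ_DR = 555.9 m³/s, peak = 174.7 m³/s.
Runoff depth d = ΣQ_DR·Δt / A = 555.9 × 900 / (27.8 km²) = 18.00 mm.
The 1-cm UH is the DRH scaled by (10 mm)/d, so U_p = 174.7 × 10/18.00 = 97.1 m³/s.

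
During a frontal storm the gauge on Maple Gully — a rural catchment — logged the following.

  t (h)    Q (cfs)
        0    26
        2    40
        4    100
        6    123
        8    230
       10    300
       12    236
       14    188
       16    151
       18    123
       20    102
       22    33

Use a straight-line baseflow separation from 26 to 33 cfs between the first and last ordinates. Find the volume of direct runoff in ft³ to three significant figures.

Direct-runoff ordinates (Q − Q_b): 0.00, 13.36, 72.73, 95.09, 201.45, 270.82, 206.18, 157.55, 119.91, 91.27, 69.64, 0.00 cfs.
ΣQ_DR = 1298 cfs.
With Δt = 2 h = 7200 s, V = ΣQ_DR · Δt = 1298 × 7200 = 9.35 × 10^6 ft³.

V ≈ 9.35 × 10^6 ft³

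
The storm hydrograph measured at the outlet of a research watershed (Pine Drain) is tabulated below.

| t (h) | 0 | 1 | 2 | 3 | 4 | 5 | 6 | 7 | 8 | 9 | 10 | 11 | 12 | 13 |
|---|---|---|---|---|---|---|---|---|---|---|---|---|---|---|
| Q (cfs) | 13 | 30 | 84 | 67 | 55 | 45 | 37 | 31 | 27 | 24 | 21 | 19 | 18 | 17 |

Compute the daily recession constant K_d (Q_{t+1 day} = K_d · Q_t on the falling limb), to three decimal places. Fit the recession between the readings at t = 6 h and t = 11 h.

Between t = 6 h and t = 11 h the flow falls from 37 to 19 cfs over 5×1 h = 5 h.
Per-interval ratio K = (19/37)^(1/5) = 0.8752; K_d = K^(24/1) = 0.041.

K_d ≈ 0.041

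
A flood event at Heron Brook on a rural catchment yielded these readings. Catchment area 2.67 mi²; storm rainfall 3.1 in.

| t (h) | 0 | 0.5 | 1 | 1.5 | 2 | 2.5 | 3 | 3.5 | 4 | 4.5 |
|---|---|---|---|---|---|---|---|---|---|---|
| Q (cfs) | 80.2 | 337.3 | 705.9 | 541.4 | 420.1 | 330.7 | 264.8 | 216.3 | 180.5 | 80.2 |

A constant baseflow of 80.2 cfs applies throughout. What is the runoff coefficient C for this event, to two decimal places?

C ≈ 0.22

ΣQ_DR = 2355 cfs; V = ΣQ_DR·Δt = 4.240 × 10^6 ft³.
Runoff depth d = V / A = 0.6835 in.
C = d / P = 0.6835 / 3.1 = 0.22.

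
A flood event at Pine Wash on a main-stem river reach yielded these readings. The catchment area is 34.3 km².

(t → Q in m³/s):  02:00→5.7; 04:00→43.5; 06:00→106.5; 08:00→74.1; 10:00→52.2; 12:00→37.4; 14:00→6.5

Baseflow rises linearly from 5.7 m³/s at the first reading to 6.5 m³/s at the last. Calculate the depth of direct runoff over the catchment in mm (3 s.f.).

Direct runoff: 0.00, 37.67, 100.53, 68.00, 45.97, 31.03, 0.00 m³/s; ΣQ_DR = 283.2 m³/s.
V = ΣQ_DR · Δt = 283.2 × 7200 s = 2.039 × 10^6 m³.
Over A = 34.3 km², depth = V / A = 59.4 mm.

d ≈ 59.4 mm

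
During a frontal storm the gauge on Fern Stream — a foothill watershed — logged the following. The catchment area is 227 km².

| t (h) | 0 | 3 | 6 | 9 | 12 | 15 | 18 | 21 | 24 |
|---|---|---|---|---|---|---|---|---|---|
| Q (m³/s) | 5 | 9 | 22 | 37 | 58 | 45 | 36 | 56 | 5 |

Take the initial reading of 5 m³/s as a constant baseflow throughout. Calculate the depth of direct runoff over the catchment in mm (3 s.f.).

d ≈ 10.8 mm

Direct runoff: 0.0, 4.0, 17.0, 32.0, 53.0, 40.0, 31.0, 51.0, 0.0 m³/s; ΣQ_DR = 228.0 m³/s.
V = ΣQ_DR · Δt = 228.0 × 10800 s = 2.462 × 10^6 m³.
Over A = 227 km², depth = V / A = 10.8 mm.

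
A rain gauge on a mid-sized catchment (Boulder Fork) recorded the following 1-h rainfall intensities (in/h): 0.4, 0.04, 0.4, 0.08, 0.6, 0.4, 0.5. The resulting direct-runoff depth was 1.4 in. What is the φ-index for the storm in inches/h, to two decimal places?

φ ≈ 0.18 in/h

Only the 5 blocks with intensity above φ contribute runoff: 0.4, 0.4, 0.6, 0.4, 0.5 in/h.
Σ(I−φ)·Δt = d  ⇒  (0.4+0.4+0.6+0.4+0.5 − 5φ)·1 = 1.4
φ = (2.300 − 1.4/1) / 5 = 0.18 in/h.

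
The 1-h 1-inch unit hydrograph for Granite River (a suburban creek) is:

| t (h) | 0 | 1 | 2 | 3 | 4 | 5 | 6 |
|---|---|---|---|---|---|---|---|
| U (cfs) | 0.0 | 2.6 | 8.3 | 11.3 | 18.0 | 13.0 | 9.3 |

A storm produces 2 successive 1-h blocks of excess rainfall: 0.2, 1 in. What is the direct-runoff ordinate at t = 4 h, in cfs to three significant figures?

By discrete convolution, Q_j = Σ (P_i / 1 in) · U_{j−i}.
At t = 4 h (j=4): Q = (0.2/1)·18.0 + (1/1)·11.3 = 14.9 cfs.

Q ≈ 14.9 cfs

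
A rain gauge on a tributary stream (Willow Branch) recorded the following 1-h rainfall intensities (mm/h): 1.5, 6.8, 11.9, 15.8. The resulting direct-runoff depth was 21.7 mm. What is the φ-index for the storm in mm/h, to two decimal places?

Only the 3 blocks with intensity above φ contribute runoff: 6.8, 11.9, 15.8 mm/h.
Σ(I−φ)·Δt = d  ⇒  (6.8+11.9+15.8 − 3φ)·1 = 21.7
φ = (34.50 − 21.7/1) / 3 = 4.27 mm/h.

φ ≈ 4.27 mm/h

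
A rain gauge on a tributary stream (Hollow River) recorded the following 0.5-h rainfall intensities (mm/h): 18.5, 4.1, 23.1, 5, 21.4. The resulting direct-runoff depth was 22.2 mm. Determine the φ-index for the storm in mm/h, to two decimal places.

φ ≈ 6.20 mm/h

Only the 3 blocks with intensity above φ contribute runoff: 18.5, 23.1, 21.4 mm/h.
Σ(I−φ)·Δt = d  ⇒  (18.5+23.1+21.4 − 3φ)·0.5 = 22.2
φ = (63.00 − 22.2/0.5) / 3 = 6.20 mm/h.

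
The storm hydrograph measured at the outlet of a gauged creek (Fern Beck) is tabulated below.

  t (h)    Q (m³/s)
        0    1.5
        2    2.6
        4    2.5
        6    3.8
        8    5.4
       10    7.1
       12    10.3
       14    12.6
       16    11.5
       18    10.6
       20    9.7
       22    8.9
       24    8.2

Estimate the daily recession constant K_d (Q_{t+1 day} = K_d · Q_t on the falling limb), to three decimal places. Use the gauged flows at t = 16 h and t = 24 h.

Between t = 16 h and t = 24 h the flow falls from 11.5 to 8.2 m³/s over 4×2 h = 8 h.
Per-interval ratio K = (8.2/11.5)^(1/4) = 0.9189; K_d = K^(24/2) = 0.363.

K_d ≈ 0.363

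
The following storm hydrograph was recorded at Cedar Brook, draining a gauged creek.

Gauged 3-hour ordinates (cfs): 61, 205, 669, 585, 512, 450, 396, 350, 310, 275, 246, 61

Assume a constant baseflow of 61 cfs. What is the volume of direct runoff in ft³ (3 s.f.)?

V ≈ 3.66 × 10^7 ft³

Direct-runoff ordinates (Q − Q_b): 0.0, 144.0, 608.0, 524.0, 451.0, 389.0, 335.0, 289.0, 249.0, 214.0, 185.0, 0.0 cfs.
ΣQ_DR = 3388 cfs.
With Δt = 3 h = 10800 s, V = ΣQ_DR · Δt = 3388 × 10800 = 3.66 × 10^7 ft³.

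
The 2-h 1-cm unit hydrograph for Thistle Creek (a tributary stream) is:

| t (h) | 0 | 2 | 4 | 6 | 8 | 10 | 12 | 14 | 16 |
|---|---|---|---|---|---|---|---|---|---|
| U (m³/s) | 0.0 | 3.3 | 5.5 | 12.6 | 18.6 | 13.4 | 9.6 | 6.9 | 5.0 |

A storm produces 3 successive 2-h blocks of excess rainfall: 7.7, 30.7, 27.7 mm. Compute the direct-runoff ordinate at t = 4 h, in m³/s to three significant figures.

Q ≈ 14.4 m³/s

By discrete convolution, Q_j = Σ (P_i / 10 mm) · U_{j−i}.
At t = 4 h (j=2): Q = (7.7/10)·5.5 + (30.7/10)·3.3 + (27.7/10)·0.0 = 14.4 m³/s.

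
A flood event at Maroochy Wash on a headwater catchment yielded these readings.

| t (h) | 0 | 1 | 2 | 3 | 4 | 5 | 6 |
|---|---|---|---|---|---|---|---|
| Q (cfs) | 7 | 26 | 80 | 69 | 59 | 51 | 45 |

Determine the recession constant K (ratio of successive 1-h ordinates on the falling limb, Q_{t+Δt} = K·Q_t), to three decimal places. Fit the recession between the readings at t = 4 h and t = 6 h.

Using the recession-limb readings at t = 4 h and t = 6 h: Q falls from 59 to 45 cfs over 2 intervals.
K = (Q₂/Q₁)^(1/2) = (45/59)^(1/2) = 0.873.

K ≈ 0.873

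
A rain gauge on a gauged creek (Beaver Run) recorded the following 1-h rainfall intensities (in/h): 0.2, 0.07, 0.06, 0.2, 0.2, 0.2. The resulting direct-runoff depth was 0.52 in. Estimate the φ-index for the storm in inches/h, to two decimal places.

Only the 4 blocks with intensity above φ contribute runoff: 0.2, 0.2, 0.2, 0.2 in/h.
Σ(I−φ)·Δt = d  ⇒  (0.2+0.2+0.2+0.2 − 4φ)·1 = 0.52
φ = (0.8000 − 0.52/1) / 4 = 0.07 in/h.

φ ≈ 0.07 in/h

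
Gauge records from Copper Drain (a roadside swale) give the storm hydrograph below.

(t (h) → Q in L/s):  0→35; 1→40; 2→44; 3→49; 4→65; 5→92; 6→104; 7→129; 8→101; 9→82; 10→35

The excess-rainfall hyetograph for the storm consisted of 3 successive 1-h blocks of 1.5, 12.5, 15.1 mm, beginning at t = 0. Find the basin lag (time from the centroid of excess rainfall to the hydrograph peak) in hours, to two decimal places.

t_L ≈ 5.03 h

Centroid of excess rainfall: t_c = Σ P_i·t̄_i / ΣP_i = 1.9674 h (block centres at 0.5, 1.5, 2.5 h).
Hydrograph peak occurs at t = 7 h, so basin lag t_L = 7 − 1.9674 = 5.03 h.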